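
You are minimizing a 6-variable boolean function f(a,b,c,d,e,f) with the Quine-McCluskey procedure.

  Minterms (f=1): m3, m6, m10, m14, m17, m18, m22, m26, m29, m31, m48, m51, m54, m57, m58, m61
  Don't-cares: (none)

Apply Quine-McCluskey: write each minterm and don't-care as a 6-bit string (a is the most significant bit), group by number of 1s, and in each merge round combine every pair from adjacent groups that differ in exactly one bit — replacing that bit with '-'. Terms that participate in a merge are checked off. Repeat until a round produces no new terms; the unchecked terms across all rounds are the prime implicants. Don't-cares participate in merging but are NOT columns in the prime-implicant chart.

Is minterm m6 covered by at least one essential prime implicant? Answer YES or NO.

NO

[col 0] 000011, 000110*, 001010*, 001110*, 010001, 010010*, 010110*, 011010*, 011101*, 011111*, 110000, 110011, 110110*, 111001*, 111010*, 111101*
[col 1] -10110, -11010, -11101, 0-0110, 0-1010, 00-110, 001-10, 01-010, 010-10, 0111-1, 111-01
Prime implicants: -10110, -11010, -11101, 0-0110, 0-1010, 00-110, 000011, 001-10, 01-010, 010-10, 010001, 0111-1, 110000, 110011, 111-01
PI chart (minterm → PIs covering it):
  3 | 000011  (sole → essential)
  6 | 0-0110,00-110
  10 | 0-1010,001-10
  14 | 00-110,001-10
  17 | 010001  (sole → essential)
  18 | 01-010,010-10
  22 | -10110,0-0110,010-10
  26 | -11010,0-1010,01-010
  29 | -11101,0111-1
  31 | 0111-1  (sole → essential)
  48 | 110000  (sole → essential)
  51 | 110011  (sole → essential)
  54 | -10110  (sole → essential)
  57 | 111-01  (sole → essential)
  58 | -11010  (sole → essential)
  61 | -11101,111-01
Essential prime implicants: -10110, -11010, 000011, 010001, 0111-1, 110000, 110011, 111-01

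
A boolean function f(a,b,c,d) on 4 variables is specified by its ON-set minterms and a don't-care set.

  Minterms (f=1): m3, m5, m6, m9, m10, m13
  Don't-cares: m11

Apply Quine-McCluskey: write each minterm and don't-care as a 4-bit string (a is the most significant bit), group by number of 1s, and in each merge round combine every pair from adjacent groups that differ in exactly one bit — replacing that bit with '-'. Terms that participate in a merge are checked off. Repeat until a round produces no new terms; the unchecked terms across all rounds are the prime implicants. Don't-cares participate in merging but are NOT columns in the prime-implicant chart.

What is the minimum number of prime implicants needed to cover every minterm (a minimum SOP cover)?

[col 0] 0011*, 0101*, 0110, 1001*, 1010*, 1011*, 1101*
[col 1] -011, -101, 1-01, 10-1, 101-
Prime implicants: -011, -101, 0110, 1-01, 10-1, 101-
PI chart (minterm → PIs covering it):
  3 | -011  (sole → essential)
  5 | -101  (sole → essential)
  6 | 0110  (sole → essential)
  9 | 1-01,10-1
  10 | 101-  (sole → essential)
  13 | -101,1-01
Essential prime implicants: -011, -101, 0110, 101-
Petrick residual → 1-01
Minimum SOP uses 5 PIs: b'cd + bc'd + a'bcd' + ac'd + ab'c

5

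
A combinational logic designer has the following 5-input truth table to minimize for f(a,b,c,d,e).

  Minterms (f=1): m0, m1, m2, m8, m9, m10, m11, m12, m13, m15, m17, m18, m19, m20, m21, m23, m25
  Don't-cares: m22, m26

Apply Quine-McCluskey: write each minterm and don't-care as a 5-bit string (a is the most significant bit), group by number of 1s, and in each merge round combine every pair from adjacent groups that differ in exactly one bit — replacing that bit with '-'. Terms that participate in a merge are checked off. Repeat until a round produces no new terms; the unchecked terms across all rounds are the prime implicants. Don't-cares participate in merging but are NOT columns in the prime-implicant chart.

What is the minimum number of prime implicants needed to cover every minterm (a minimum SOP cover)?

Round 0: 00000✓ 00001✓ 00010✓ 01000✓ 01001✓ 01010✓ 01011✓ 01100✓ 01101✓ 01111✓ 10001✓ 10010✓ 10011✓ 10100✓ 10101✓ 10110✓ 10111✓ 11001✓ 11010✓
Round 1: -0001✓ -0010✓ -1001✓ -1010✓ 0-000✓ 0-001✓ 0-010✓ 000-0✓ 0000-✓ 01-00✓ 01-01✓ 01-11✓ 010-0✓ 010-1✓ 0100-✓ 0101-✓ 011-1✓ 0110-✓ 1-001✓ 1-010✓ 10-01✓ 10-10✓ 10-11✓ 100-1✓ 1001-✓ 101-0✓ 101-1✓ 1010-✓ 1011-✓
Round 2: --001 --010 0-0-0 0-00- 01--1 01-0- 010-- 10--1 10-1- 101--
PIs = {--001, --010, 0-0-0, 0-00-, 01--1, 01-0-, 010--, 10--1, 10-1-, 101--}
Coverage chart:
  m0: 0-0-0,0-00-
  m1: --001,0-00-
  m2: --010,0-0-0
  m8: 0-0-0,0-00-,01-0-,010--
  m9: --001,0-00-,01--1,01-0-,010--
  m10: --010,0-0-0,010--
  m11: 01--1,010--
  m12: 01-0- ←essential
  m13: 01--1,01-0-
  m15: 01--1 ←essential
  m17: --001,10--1
  m18: --010,10-1-
  m19: 10--1,10-1-
  m20: 101-- ←essential
  m21: 10--1,101--
  m23: 10--1,10-1-,101--
  m25: --001 ←essential
Essential: --001, 01--1, 01-0-, 101--
Petrick residual → 0-0-0, 10-1-
Min cover (6 terms): c'd'e + a'c'e' + a'be + a'bd' + ab'd + ab'c

6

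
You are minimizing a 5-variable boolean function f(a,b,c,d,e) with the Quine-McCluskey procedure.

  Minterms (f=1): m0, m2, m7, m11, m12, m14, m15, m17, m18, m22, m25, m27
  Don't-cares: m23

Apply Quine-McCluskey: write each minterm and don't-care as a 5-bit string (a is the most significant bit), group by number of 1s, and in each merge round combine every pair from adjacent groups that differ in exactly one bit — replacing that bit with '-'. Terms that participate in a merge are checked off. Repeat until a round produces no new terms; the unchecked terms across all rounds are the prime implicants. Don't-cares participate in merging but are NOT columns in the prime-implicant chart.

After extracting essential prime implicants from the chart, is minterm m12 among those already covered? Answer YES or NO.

[col 0] 00000*, 00010*, 00111*, 01011*, 01100*, 01110*, 01111*, 10001*, 10010*, 10110*, 10111*, 11001*, 11011*
[col 1] -0010, -0111, -1011, 0-111, 000-0, 01-11, 011-0, 0111-, 1-001, 10-10, 1011-, 110-1
Prime implicants: -0010, -0111, -1011, 0-111, 000-0, 01-11, 011-0, 0111-, 1-001, 10-10, 1011-, 110-1
PI chart (minterm → PIs covering it):
  0 | 000-0  (sole → essential)
  2 | -0010,000-0
  7 | -0111,0-111
  11 | -1011,01-11
  12 | 011-0  (sole → essential)
  14 | 011-0,0111-
  15 | 0-111,01-11,0111-
  17 | 1-001  (sole → essential)
  18 | -0010,10-10
  22 | 10-10,1011-
  25 | 1-001,110-1
  27 | -1011,110-1
Essential prime implicants: 000-0, 011-0, 1-001

YES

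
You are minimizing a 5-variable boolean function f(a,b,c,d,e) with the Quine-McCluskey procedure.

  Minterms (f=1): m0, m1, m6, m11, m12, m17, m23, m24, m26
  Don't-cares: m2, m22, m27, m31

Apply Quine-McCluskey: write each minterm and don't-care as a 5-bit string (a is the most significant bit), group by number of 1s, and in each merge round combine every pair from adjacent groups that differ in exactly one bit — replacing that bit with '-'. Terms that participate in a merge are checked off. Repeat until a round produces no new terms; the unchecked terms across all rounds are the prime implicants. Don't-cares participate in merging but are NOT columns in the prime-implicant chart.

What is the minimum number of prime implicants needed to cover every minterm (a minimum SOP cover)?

size-2^0 implicants → 00000(✓)  00001(✓)  00010(✓)  00110(✓)  01011(✓)  01100  10001(✓)  10110(✓)  10111(✓)  11000(✓)  11010(✓)  11011(✓)  11111(✓)
size-2^1 implicants → -0001  -0110  -1011  00-10  000-0  0000-  1-111  1011-  11-11  110-0  1101-
Unchecked terms (primes): -0001, -0110, -1011, 00-10, 000-0, 0000-, 01100, 1-111, 1011-, 11-11, 110-0, 1101-
Minterm coverage:
  m0 ⊆ 000-0,0000-
  m1 ⊆ -0001,0000-
  m6 ⊆ -0110,00-10
  m11 ⊆ -1011 [E]
  m12 ⊆ 01100 [E]
  m17 ⊆ -0001 [E]
  m23 ⊆ 1-111,1011-
  m24 ⊆ 110-0 [E]
  m26 ⊆ 110-0,1101-
E = {-0001, -1011, 01100, 110-0}
Petrick residual → -0110, 000-0, 1-111
Cover = b'c'd'e + b'cde' + bc'de + a'b'c'e' + a'bcd'e' + acde + abc'e'  |cover|=7

7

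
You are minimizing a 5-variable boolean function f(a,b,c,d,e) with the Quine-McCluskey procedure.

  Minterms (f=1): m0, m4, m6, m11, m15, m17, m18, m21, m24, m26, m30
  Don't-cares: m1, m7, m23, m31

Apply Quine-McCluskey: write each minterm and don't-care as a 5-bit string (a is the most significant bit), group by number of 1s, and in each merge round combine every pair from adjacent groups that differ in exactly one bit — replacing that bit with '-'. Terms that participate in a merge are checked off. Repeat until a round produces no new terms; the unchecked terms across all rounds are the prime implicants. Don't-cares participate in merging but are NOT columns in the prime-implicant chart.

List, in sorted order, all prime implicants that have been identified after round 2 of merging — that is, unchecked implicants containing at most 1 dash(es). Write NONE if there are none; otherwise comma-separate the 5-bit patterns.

[col 0] 00000*, 00001*, 00100*, 00110*, 00111*, 01011*, 01111*, 10001*, 10010*, 10101*, 10111*, 11000*, 11010*, 11110*, 11111*
[col 1] -0001, -0111*, -1111*, 0-111*, 00-00, 0000-, 001-0, 0011-, 01-11, 1-010, 1-111*, 10-01, 101-1, 11-10, 110-0, 1111-
[col 2] --111
Prime implicants: --111, -0001, 00-00, 0000-, 001-0, 0011-, 01-11, 1-010, 10-01, 101-1, 11-10, 110-0, 1111-

-0001, 00-00, 0000-, 001-0, 0011-, 01-11, 1-010, 10-01, 101-1, 11-10, 110-0, 1111-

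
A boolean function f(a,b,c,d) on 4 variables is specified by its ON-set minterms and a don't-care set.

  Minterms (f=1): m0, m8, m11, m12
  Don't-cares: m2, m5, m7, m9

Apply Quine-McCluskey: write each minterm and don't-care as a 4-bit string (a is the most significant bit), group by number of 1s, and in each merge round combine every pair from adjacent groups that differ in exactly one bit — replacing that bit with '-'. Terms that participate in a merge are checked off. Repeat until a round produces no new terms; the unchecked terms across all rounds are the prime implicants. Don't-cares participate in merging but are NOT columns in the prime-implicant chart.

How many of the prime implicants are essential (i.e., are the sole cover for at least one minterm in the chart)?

2

size-2^0 implicants → 0000(✓)  0010(✓)  0101(✓)  0111(✓)  1000(✓)  1001(✓)  1011(✓)  1100(✓)
size-2^1 implicants → -000  00-0  01-1  1-00  10-1  100-
Unchecked terms (primes): -000, 00-0, 01-1, 1-00, 10-1, 100-
Minterm coverage:
  m0 ⊆ -000,00-0
  m8 ⊆ -000,1-00,100-
  m11 ⊆ 10-1 [E]
  m12 ⊆ 1-00 [E]
E = {1-00, 10-1}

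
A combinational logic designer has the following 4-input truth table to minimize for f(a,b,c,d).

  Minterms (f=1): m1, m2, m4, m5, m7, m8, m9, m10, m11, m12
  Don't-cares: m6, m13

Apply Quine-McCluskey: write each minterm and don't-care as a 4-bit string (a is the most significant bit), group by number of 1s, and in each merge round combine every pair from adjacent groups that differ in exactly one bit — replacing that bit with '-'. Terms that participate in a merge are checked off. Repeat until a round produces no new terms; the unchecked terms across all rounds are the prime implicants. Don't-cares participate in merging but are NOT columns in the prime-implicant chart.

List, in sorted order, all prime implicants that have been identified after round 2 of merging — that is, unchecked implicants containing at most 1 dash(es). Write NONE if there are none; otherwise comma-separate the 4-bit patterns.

-010, 0-10

size-2^0 implicants → 0001(✓)  0010(✓)  0100(✓)  0101(✓)  0110(✓)  0111(✓)  1000(✓)  1001(✓)  1010(✓)  1011(✓)  1100(✓)  1101(✓)
size-2^1 implicants → -001(✓)  -010  -100(✓)  -101(✓)  0-01(✓)  0-10  01-0(✓)  01-1(✓)  010-(✓)  011-(✓)  1-00(✓)  1-01(✓)  10-0(✓)  10-1(✓)  100-(✓)  101-(✓)  110-(✓)
size-2^2 implicants → --01  -10-  01--  1-0-  10--
Unchecked terms (primes): --01, -010, -10-, 0-10, 01--, 1-0-, 10--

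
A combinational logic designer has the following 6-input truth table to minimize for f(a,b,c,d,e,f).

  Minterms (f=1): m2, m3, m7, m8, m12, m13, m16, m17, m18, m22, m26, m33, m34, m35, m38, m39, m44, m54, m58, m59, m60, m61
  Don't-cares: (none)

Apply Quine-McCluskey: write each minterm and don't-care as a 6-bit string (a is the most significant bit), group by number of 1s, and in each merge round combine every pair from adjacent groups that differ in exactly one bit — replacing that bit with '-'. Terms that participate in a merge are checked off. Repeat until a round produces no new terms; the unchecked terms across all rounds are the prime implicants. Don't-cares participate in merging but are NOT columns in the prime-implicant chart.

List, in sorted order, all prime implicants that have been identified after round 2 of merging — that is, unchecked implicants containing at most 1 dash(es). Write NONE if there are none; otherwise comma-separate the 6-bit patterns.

-01100, -10110, -11010, 0-0010, 001-00, 00110-, 01-010, 010-10, 0100-0, 01000-, 1-0110, 1-1100, 1000-1, 11101-, 11110-

size-2^0 implicants → 000010(✓)  000011(✓)  000111(✓)  001000(✓)  001100(✓)  001101(✓)  010000(✓)  010001(✓)  010010(✓)  010110(✓)  011010(✓)  100001(✓)  100010(✓)  100011(✓)  100110(✓)  100111(✓)  101100(✓)  110110(✓)  111010(✓)  111011(✓)  111100(✓)  111101(✓)
size-2^1 implicants → -00010(✓)  -00011(✓)  -00111(✓)  -01100  -10110  -11010  0-0010  000-11(✓)  00001-(✓)  001-00  00110-  01-010  010-10  0100-0  01000-  1-0110  1-1100  100-10(✓)  100-11(✓)  1000-1  10001-(✓)  10011-(✓)  11101-  11110-
size-2^2 implicants → -00-11  -0001-  100-1-
Unchecked terms (primes): -00-11, -0001-, -01100, -10110, -11010, 0-0010, 001-00, 00110-, 01-010, 010-10, 0100-0, 01000-, 1-0110, 1-1100, 100-1-, 1000-1, 11101-, 11110-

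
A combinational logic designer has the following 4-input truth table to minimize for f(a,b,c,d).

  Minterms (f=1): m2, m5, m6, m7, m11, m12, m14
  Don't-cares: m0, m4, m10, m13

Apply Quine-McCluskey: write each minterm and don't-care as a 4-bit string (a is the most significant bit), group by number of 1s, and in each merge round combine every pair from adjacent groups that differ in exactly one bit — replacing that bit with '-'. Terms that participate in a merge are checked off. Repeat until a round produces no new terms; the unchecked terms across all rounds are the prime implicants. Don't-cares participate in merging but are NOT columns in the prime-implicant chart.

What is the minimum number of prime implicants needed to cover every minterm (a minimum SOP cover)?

4

size-2^0 implicants → 0000(✓)  0010(✓)  0100(✓)  0101(✓)  0110(✓)  0111(✓)  1010(✓)  1011(✓)  1100(✓)  1101(✓)  1110(✓)
size-2^1 implicants → -010(✓)  -100(✓)  -101(✓)  -110(✓)  0-00(✓)  0-10(✓)  00-0(✓)  01-0(✓)  01-1(✓)  010-(✓)  011-(✓)  1-10(✓)  101-  11-0(✓)  110-(✓)
size-2^2 implicants → --10  -1-0  -10-  0--0  01--
Unchecked terms (primes): --10, -1-0, -10-, 0--0, 01--, 101-
Minterm coverage:
  m2 ⊆ --10,0--0
  m5 ⊆ -10-,01--
  m6 ⊆ --10,-1-0,0--0,01--
  m7 ⊆ 01-- [E]
  m11 ⊆ 101- [E]
  m12 ⊆ -1-0,-10-
  m14 ⊆ --10,-1-0
E = {01--, 101-}
Petrick residual → --10, -1-0
Cover = cd' + bd' + a'b + ab'c  |cover|=4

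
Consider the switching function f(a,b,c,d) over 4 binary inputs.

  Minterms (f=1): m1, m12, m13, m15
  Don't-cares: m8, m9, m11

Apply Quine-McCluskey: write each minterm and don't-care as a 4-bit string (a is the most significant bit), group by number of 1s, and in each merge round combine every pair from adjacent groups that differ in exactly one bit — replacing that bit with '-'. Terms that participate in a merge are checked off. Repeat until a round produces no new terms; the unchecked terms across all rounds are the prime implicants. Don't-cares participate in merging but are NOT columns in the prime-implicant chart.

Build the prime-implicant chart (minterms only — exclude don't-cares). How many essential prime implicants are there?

3

[col 0] 0001*, 1000*, 1001*, 1011*, 1100*, 1101*, 1111*
[col 1] -001, 1-00*, 1-01*, 1-11*, 10-1*, 100-*, 11-1*, 110-*
[col 2] 1--1, 1-0-
Prime implicants: -001, 1--1, 1-0-
PI chart (minterm → PIs covering it):
  1 | -001  (sole → essential)
  12 | 1-0-  (sole → essential)
  13 | 1--1,1-0-
  15 | 1--1  (sole → essential)
Essential prime implicants: -001, 1--1, 1-0-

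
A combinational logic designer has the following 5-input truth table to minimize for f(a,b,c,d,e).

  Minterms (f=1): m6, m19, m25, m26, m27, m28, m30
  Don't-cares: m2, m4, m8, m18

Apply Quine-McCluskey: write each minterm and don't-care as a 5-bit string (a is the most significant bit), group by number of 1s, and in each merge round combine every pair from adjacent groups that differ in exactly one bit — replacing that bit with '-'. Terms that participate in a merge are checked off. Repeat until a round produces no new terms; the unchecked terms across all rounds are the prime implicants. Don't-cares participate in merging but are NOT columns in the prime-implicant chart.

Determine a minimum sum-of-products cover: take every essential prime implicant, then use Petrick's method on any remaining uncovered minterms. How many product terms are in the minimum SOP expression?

size-2^0 implicants → 00010(✓)  00100(✓)  00110(✓)  01000  10010(✓)  10011(✓)  11001(✓)  11010(✓)  11011(✓)  11100(✓)  11110(✓)
size-2^1 implicants → -0010  00-10  001-0  1-010(✓)  1-011(✓)  1001-(✓)  11-10  110-1  1101-(✓)  111-0
size-2^2 implicants → 1-01-
Unchecked terms (primes): -0010, 00-10, 001-0, 01000, 1-01-, 11-10, 110-1, 111-0
Minterm coverage:
  m6 ⊆ 00-10,001-0
  m19 ⊆ 1-01- [E]
  m25 ⊆ 110-1 [E]
  m26 ⊆ 1-01-,11-10
  m27 ⊆ 1-01-,110-1
  m28 ⊆ 111-0 [E]
  m30 ⊆ 11-10,111-0
E = {1-01-, 110-1, 111-0}
Petrick residual → 00-10
Cover = a'b'de' + ac'd + abc'e + abce'  |cover|=4

4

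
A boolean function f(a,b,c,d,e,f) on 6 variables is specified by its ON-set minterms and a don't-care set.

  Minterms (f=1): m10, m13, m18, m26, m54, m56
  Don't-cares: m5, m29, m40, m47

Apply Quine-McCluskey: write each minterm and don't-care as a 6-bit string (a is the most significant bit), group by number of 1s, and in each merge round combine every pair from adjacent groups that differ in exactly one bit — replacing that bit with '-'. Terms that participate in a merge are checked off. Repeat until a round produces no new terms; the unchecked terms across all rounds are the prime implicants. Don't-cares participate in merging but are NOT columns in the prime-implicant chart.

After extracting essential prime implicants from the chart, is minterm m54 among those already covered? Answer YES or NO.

YES

size-2^0 implicants → 000101(✓)  001010(✓)  001101(✓)  010010(✓)  011010(✓)  011101(✓)  101000(✓)  101111  110110  111000(✓)
size-2^1 implicants → 0-1010  0-1101  00-101  01-010  1-1000
Unchecked terms (primes): 0-1010, 0-1101, 00-101, 01-010, 1-1000, 101111, 110110
Minterm coverage:
  m10 ⊆ 0-1010 [E]
  m13 ⊆ 0-1101,00-101
  m18 ⊆ 01-010 [E]
  m26 ⊆ 0-1010,01-010
  m54 ⊆ 110110 [E]
  m56 ⊆ 1-1000 [E]
E = {0-1010, 01-010, 1-1000, 110110}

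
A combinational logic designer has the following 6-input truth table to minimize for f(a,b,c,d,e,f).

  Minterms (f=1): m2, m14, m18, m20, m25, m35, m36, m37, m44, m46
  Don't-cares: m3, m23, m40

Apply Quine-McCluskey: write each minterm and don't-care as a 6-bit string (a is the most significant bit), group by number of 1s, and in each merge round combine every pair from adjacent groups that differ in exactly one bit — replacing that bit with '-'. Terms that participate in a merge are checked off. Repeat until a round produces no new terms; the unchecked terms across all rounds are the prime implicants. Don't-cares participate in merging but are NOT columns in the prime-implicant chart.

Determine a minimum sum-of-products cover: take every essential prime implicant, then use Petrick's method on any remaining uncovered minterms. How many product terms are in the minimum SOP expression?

7

[col 0] 000010*, 000011*, 001110*, 010010*, 010100, 010111, 011001, 100011*, 100100*, 100101*, 101000*, 101100*, 101110*
[col 1] -00011, -01110, 0-0010, 00001-, 10-100, 10010-, 101-00, 1011-0
Prime implicants: -00011, -01110, 0-0010, 00001-, 010100, 010111, 011001, 10-100, 10010-, 101-00, 1011-0
PI chart (minterm → PIs covering it):
  2 | 0-0010,00001-
  14 | -01110  (sole → essential)
  18 | 0-0010  (sole → essential)
  20 | 010100  (sole → essential)
  25 | 011001  (sole → essential)
  35 | -00011  (sole → essential)
  36 | 10-100,10010-
  37 | 10010-  (sole → essential)
  44 | 10-100,101-00,1011-0
  46 | -01110,1011-0
Essential prime implicants: -00011, -01110, 0-0010, 010100, 011001, 10010-
Petrick residual → 10-100
Minimum SOP uses 7 PIs: b'c'd'ef + b'cdef' + a'c'd'ef' + a'bc'de'f' + a'bcd'e'f + ab'de'f' + ab'c'de'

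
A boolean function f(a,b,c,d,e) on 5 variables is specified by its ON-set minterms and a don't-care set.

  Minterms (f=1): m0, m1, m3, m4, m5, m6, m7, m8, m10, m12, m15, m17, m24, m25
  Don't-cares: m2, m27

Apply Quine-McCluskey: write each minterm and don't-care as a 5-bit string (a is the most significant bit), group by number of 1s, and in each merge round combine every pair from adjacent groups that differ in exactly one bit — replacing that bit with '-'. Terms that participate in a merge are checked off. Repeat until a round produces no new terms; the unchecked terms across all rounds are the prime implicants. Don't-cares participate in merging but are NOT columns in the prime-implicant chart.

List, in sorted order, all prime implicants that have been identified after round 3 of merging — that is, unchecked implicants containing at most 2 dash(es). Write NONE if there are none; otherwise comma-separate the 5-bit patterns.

size-2^0 implicants → 00000(✓)  00001(✓)  00010(✓)  00011(✓)  00100(✓)  00101(✓)  00110(✓)  00111(✓)  01000(✓)  01010(✓)  01100(✓)  01111(✓)  10001(✓)  11000(✓)  11001(✓)  11011(✓)
size-2^1 implicants → -0001  -1000  0-000(✓)  0-010(✓)  0-100(✓)  0-111  00-00(✓)  00-01(✓)  00-10(✓)  00-11(✓)  000-0(✓)  000-1(✓)  0000-(✓)  0001-(✓)  001-0(✓)  001-1(✓)  0010-(✓)  0011-(✓)  01-00(✓)  010-0(✓)  1-001  110-1  1100-
size-2^2 implicants → 0--00  0-0-0  00--0(✓)  00--1(✓)  00-0-(✓)  00-1-(✓)  000--(✓)  001--(✓)
size-2^3 implicants → 00---
Unchecked terms (primes): -0001, -1000, 0--00, 0-0-0, 0-111, 00---, 1-001, 110-1, 1100-

-0001, -1000, 0--00, 0-0-0, 0-111, 1-001, 110-1, 1100-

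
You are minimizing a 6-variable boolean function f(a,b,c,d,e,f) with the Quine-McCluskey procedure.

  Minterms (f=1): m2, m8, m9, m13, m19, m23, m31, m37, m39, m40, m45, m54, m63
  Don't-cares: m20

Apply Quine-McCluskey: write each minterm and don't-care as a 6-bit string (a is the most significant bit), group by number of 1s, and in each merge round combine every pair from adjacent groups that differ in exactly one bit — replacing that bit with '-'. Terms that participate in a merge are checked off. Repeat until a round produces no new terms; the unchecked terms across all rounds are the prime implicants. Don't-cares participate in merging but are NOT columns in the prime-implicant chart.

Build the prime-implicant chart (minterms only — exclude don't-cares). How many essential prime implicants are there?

[col 0] 000010, 001000*, 001001*, 001101*, 010011*, 010100, 010111*, 011111*, 100101*, 100111*, 101000*, 101101*, 110110, 111111*
[col 1] -01000, -01101, -11111, 001-01, 00100-, 01-111, 010-11, 10-101, 1001-1
Prime implicants: -01000, -01101, -11111, 000010, 001-01, 00100-, 01-111, 010-11, 010100, 10-101, 1001-1, 110110
PI chart (minterm → PIs covering it):
  2 | 000010  (sole → essential)
  8 | -01000,00100-
  9 | 001-01,00100-
  13 | -01101,001-01
  19 | 010-11  (sole → essential)
  23 | 01-111,010-11
  31 | -11111,01-111
  37 | 10-101,1001-1
  39 | 1001-1  (sole → essential)
  40 | -01000  (sole → essential)
  45 | -01101,10-101
  54 | 110110  (sole → essential)
  63 | -11111  (sole → essential)
Essential prime implicants: -01000, -11111, 000010, 010-11, 1001-1, 110110

6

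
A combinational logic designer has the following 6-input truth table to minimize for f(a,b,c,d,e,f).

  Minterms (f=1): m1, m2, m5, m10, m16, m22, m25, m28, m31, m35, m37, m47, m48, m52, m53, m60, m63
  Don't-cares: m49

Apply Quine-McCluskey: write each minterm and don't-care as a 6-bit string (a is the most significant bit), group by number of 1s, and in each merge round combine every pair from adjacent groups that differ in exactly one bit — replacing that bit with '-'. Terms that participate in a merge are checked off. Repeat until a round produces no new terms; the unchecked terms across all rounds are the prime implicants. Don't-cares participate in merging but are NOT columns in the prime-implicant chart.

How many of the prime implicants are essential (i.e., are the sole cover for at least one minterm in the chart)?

9

[col 0] 000001*, 000010*, 000101*, 001010*, 010000*, 010110, 011001, 011100*, 011111*, 100011, 100101*, 101111*, 110000*, 110001*, 110100*, 110101*, 111100*, 111111*
[col 1] -00101, -10000, -11100, -11111, 00-010, 000-01, 1-0101, 1-1111, 11-100, 110-00*, 110-01*, 11000-*, 11010-*
[col 2] 110-0-
Prime implicants: -00101, -10000, -11100, -11111, 00-010, 000-01, 010110, 011001, 1-0101, 1-1111, 100011, 11-100, 110-0-
PI chart (minterm → PIs covering it):
  1 | 000-01  (sole → essential)
  2 | 00-010  (sole → essential)
  5 | -00101,000-01
  10 | 00-010  (sole → essential)
  16 | -10000  (sole → essential)
  22 | 010110  (sole → essential)
  25 | 011001  (sole → essential)
  28 | -11100  (sole → essential)
  31 | -11111  (sole → essential)
  35 | 100011  (sole → essential)
  37 | -00101,1-0101
  47 | 1-1111  (sole → essential)
  48 | -10000,110-0-
  52 | 11-100,110-0-
  53 | 1-0101,110-0-
  60 | -11100,11-100
  63 | -11111,1-1111
Essential prime implicants: -10000, -11100, -11111, 00-010, 000-01, 010110, 011001, 1-1111, 100011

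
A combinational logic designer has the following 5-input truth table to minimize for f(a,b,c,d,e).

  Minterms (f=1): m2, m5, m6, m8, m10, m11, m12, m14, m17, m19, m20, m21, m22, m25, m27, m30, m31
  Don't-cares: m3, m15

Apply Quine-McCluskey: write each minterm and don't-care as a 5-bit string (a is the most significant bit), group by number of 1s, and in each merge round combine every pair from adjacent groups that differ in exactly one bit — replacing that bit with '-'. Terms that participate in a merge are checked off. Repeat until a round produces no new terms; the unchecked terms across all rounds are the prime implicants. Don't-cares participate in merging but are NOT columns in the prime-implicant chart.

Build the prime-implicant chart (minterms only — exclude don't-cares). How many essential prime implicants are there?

3

size-2^0 implicants → 00010(✓)  00011(✓)  00101(✓)  00110(✓)  01000(✓)  01010(✓)  01011(✓)  01100(✓)  01110(✓)  01111(✓)  10001(✓)  10011(✓)  10100(✓)  10101(✓)  10110(✓)  11001(✓)  11011(✓)  11110(✓)  11111(✓)
size-2^1 implicants → -0011(✓)  -0101  -0110(✓)  -1011(✓)  -1110(✓)  -1111(✓)  0-010(✓)  0-011(✓)  0-110(✓)  00-10(✓)  0001-(✓)  01-00(✓)  01-10(✓)  01-11(✓)  010-0(✓)  0101-(✓)  011-0(✓)  0111-(✓)  1-001(✓)  1-011(✓)  1-110(✓)  10-01  100-1(✓)  101-0  1010-  11-11(✓)  110-1(✓)  1111-(✓)
size-2^2 implicants → --011  --110  -1-11  -111-  0--10  0-01-  01--0  01-1-  1-0-1
Unchecked terms (primes): --011, --110, -0101, -1-11, -111-, 0--10, 0-01-, 01--0, 01-1-, 1-0-1, 10-01, 101-0, 1010-
Minterm coverage:
  m2 ⊆ 0--10,0-01-
  m5 ⊆ -0101 [E]
  m6 ⊆ --110,0--10
  m8 ⊆ 01--0 [E]
  m10 ⊆ 0--10,0-01-,01--0,01-1-
  m11 ⊆ --011,-1-11,0-01-,01-1-
  m12 ⊆ 01--0 [E]
  m14 ⊆ --110,-111-,0--10,01--0,01-1-
  m17 ⊆ 1-0-1,10-01
  m19 ⊆ --011,1-0-1
  m20 ⊆ 101-0,1010-
  m21 ⊆ -0101,10-01,1010-
  m22 ⊆ --110,101-0
  m25 ⊆ 1-0-1 [E]
  m27 ⊆ --011,-1-11,1-0-1
  m30 ⊆ --110,-111-
  m31 ⊆ -1-11,-111-
E = {-0101, 01--0, 1-0-1}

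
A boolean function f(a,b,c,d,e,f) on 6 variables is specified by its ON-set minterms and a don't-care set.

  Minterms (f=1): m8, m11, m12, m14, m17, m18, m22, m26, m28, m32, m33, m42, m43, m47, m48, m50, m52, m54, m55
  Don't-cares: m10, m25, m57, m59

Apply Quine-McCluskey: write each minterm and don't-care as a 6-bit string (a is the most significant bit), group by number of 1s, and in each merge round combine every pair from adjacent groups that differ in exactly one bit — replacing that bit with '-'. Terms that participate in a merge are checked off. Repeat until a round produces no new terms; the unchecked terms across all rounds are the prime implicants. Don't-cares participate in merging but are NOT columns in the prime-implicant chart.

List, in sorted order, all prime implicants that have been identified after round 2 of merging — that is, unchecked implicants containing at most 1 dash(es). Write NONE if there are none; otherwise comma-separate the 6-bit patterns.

[col 0] 001000*, 001010*, 001011*, 001100*, 001110*, 010001*, 010010*, 010110*, 011001*, 011010*, 011100*, 100000*, 100001*, 101010*, 101011*, 101111*, 110000*, 110010*, 110100*, 110110*, 110111*, 111001*, 111011*
[col 1] -01010*, -01011*, -10010*, -10110*, -11001, 0-1010, 0-1100, 001-00*, 001-10*, 0010-0*, 00101-*, 0011-0*, 01-001, 01-010, 010-10*, 1-0000, 1-1011, 10000-, 101-11, 10101-*, 110-00*, 110-10*, 1100-0*, 1101-0*, 11011-, 1110-1
[col 2] -0101-, -10-10, 001--0, 110--0
Prime implicants: -0101-, -10-10, -11001, 0-1010, 0-1100, 001--0, 01-001, 01-010, 1-0000, 1-1011, 10000-, 101-11, 110--0, 11011-, 1110-1

-11001, 0-1010, 0-1100, 01-001, 01-010, 1-0000, 1-1011, 10000-, 101-11, 11011-, 1110-1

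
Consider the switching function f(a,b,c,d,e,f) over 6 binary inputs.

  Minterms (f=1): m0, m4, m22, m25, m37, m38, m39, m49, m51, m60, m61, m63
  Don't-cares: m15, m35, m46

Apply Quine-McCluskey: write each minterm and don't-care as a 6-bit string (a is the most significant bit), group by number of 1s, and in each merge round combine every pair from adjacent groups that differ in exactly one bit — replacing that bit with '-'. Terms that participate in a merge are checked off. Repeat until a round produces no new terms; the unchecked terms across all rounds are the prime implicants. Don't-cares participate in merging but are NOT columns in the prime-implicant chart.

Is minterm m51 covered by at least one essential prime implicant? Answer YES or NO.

YES

size-2^0 implicants → 000000(✓)  000100(✓)  001111  010110  011001  100011(✓)  100101(✓)  100110(✓)  100111(✓)  101110(✓)  110001(✓)  110011(✓)  111100(✓)  111101(✓)  111111(✓)
size-2^1 implicants → 000-00  1-0011  10-110  100-11  1001-1  10011-  1100-1  1111-1  11110-
Unchecked terms (primes): 000-00, 001111, 010110, 011001, 1-0011, 10-110, 100-11, 1001-1, 10011-, 1100-1, 1111-1, 11110-
Minterm coverage:
  m0 ⊆ 000-00 [E]
  m4 ⊆ 000-00 [E]
  m22 ⊆ 010110 [E]
  m25 ⊆ 011001 [E]
  m37 ⊆ 1001-1 [E]
  m38 ⊆ 10-110,10011-
  m39 ⊆ 100-11,1001-1,10011-
  m49 ⊆ 1100-1 [E]
  m51 ⊆ 1-0011,1100-1
  m60 ⊆ 11110- [E]
  m61 ⊆ 1111-1,11110-
  m63 ⊆ 1111-1 [E]
E = {000-00, 010110, 011001, 1001-1, 1100-1, 1111-1, 11110-}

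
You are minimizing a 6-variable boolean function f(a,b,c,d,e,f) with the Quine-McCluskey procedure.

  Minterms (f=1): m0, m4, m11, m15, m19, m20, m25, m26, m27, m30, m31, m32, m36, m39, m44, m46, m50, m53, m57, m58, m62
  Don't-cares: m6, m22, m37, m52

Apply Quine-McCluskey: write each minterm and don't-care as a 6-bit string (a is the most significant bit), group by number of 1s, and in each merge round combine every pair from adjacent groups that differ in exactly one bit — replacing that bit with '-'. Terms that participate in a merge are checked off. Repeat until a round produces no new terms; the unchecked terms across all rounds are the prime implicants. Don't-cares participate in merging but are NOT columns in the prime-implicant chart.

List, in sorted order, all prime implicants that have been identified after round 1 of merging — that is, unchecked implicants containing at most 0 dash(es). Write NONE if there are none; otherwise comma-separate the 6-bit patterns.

NONE

Round 0: 000000✓ 000100✓ 000110✓ 001011✓ 001111✓ 010011✓ 010100✓ 010110✓ 011001✓ 011010✓ 011011✓ 011110✓ 011111✓ 100000✓ 100100✓ 100101✓ 100111✓ 101100✓ 101110✓ 110010✓ 110100✓ 110101✓ 111001✓ 111010✓ 111110✓
Round 1: -00000✓ -00100✓ -10100✓ -11001 -11010✓ -11110✓ 0-0100✓ 0-0110✓ 0-1011✓ 0-1111✓ 000-00✓ 0001-0✓ 001-11✓ 01-011 01-110 0101-0✓ 011-10✓ 011-11✓ 0110-1 01101-✓ 01111-✓ 1-0100✓ 1-0101✓ 1-1110 10-100 100-00✓ 1001-1 10010-✓ 1011-0 11-010 11010-✓ 111-10✓
Round 2: --0100 -00-00 -11-10 0-01-0 0-1-11 011-1- 1-010-
PIs = {--0100, -00-00, -11-10, -11001, 0-01-0, 0-1-11, 01-011, 01-110, 011-1-, 0110-1, 1-010-, 1-1110, 10-100, 1001-1, 1011-0, 11-010}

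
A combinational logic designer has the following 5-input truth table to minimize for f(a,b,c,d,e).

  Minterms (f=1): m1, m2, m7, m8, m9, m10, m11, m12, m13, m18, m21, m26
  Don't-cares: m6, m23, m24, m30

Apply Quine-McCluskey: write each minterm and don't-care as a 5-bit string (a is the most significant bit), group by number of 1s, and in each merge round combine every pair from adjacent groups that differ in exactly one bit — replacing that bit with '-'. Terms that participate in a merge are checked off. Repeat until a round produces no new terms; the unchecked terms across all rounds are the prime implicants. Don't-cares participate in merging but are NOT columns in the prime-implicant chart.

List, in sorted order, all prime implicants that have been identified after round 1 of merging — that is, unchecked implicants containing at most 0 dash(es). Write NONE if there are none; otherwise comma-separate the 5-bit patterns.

size-2^0 implicants → 00001(✓)  00010(✓)  00110(✓)  00111(✓)  01000(✓)  01001(✓)  01010(✓)  01011(✓)  01100(✓)  01101(✓)  10010(✓)  10101(✓)  10111(✓)  11000(✓)  11010(✓)  11110(✓)
size-2^1 implicants → -0010(✓)  -0111  -1000(✓)  -1010(✓)  0-001  0-010(✓)  00-10  0011-  01-00(✓)  01-01(✓)  010-0(✓)  010-1(✓)  0100-(✓)  0101-(✓)  0110-(✓)  1-010(✓)  101-1  11-10  110-0(✓)
size-2^2 implicants → --010  -10-0  01-0-  010--
Unchecked terms (primes): --010, -0111, -10-0, 0-001, 00-10, 0011-, 01-0-, 010--, 101-1, 11-10

NONE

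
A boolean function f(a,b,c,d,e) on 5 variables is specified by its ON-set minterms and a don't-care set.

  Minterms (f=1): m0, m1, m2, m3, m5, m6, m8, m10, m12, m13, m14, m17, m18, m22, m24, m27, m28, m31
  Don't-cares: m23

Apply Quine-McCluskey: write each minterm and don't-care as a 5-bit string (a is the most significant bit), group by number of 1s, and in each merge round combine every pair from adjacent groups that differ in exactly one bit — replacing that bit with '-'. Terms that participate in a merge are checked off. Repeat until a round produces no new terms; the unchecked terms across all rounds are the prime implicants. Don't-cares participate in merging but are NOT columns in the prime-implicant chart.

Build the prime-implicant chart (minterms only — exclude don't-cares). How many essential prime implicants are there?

5

[col 0] 00000*, 00001*, 00010*, 00011*, 00101*, 00110*, 01000*, 01010*, 01100*, 01101*, 01110*, 10001*, 10010*, 10110*, 10111*, 11000*, 11011*, 11100*, 11111*
[col 1] -0001, -0010*, -0110*, -1000*, -1100*, 0-000*, 0-010*, 0-101, 0-110*, 00-01, 00-10*, 000-0*, 000-1*, 0000-*, 0001-*, 01-00*, 01-10*, 010-0*, 011-0*, 0110-, 1-111, 10-10*, 1011-, 11-00*, 11-11
[col 2] -0-10, -1-00, 0--10, 0-0-0, 000--, 01--0
Prime implicants: -0-10, -0001, -1-00, 0--10, 0-0-0, 0-101, 00-01, 000--, 01--0, 0110-, 1-111, 1011-, 11-11
PI chart (minterm → PIs covering it):
  0 | 0-0-0,000--
  1 | -0001,00-01,000--
  2 | -0-10,0--10,0-0-0,000--
  3 | 000--  (sole → essential)
  5 | 0-101,00-01
  6 | -0-10,0--10
  8 | -1-00,0-0-0,01--0
  10 | 0--10,0-0-0,01--0
  12 | -1-00,01--0,0110-
  13 | 0-101,0110-
  14 | 0--10,01--0
  17 | -0001  (sole → essential)
  18 | -0-10  (sole → essential)
  22 | -0-10,1011-
  24 | -1-00  (sole → essential)
  27 | 11-11  (sole → essential)
  28 | -1-00  (sole → essential)
  31 | 1-111,11-11
Essential prime implicants: -0-10, -0001, -1-00, 000--, 11-11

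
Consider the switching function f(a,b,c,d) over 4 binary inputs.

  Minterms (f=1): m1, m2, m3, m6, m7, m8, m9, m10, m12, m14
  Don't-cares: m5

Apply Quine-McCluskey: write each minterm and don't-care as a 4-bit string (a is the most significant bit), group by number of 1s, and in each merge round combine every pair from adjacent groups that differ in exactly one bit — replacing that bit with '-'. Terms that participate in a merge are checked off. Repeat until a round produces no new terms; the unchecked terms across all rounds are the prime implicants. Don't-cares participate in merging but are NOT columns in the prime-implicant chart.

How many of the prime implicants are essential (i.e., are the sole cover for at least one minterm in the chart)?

1

Round 0: 0001✓ 0010✓ 0011✓ 0101✓ 0110✓ 0111✓ 1000✓ 1001✓ 1010✓ 1100✓ 1110✓
Round 1: -001 -010✓ -110✓ 0-01✓ 0-10✓ 0-11✓ 00-1✓ 001-✓ 01-1✓ 011-✓ 1-00✓ 1-10✓ 10-0✓ 100- 11-0✓
Round 2: --10 0--1 0-1- 1--0
PIs = {--10, -001, 0--1, 0-1-, 1--0, 100-}
Coverage chart:
  m1: -001,0--1
  m2: --10,0-1-
  m3: 0--1,0-1-
  m6: --10,0-1-
  m7: 0--1,0-1-
  m8: 1--0,100-
  m9: -001,100-
  m10: --10,1--0
  m12: 1--0 ←essential
  m14: --10,1--0
Essential: 1--0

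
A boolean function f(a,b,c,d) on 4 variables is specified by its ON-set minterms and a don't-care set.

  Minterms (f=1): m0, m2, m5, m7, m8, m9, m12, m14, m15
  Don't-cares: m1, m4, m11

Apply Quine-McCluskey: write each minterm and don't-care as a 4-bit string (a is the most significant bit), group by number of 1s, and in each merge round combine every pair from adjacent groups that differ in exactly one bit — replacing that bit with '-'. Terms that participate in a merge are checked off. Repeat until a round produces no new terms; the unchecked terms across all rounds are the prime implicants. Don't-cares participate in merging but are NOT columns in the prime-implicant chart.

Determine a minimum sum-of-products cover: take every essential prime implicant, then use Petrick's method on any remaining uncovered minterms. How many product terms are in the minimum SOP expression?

size-2^0 implicants → 0000(✓)  0001(✓)  0010(✓)  0100(✓)  0101(✓)  0111(✓)  1000(✓)  1001(✓)  1011(✓)  1100(✓)  1110(✓)  1111(✓)
size-2^1 implicants → -000(✓)  -001(✓)  -100(✓)  -111  0-00(✓)  0-01(✓)  00-0  000-(✓)  01-1  010-(✓)  1-00(✓)  1-11  10-1  100-(✓)  11-0  111-
size-2^2 implicants → --00  -00-  0-0-
Unchecked terms (primes): --00, -00-, -111, 0-0-, 00-0, 01-1, 1-11, 10-1, 11-0, 111-
Minterm coverage:
  m0 ⊆ --00,-00-,0-0-,00-0
  m2 ⊆ 00-0 [E]
  m5 ⊆ 0-0-,01-1
  m7 ⊆ -111,01-1
  m8 ⊆ --00,-00-
  m9 ⊆ -00-,10-1
  m12 ⊆ --00,11-0
  m14 ⊆ 11-0,111-
  m15 ⊆ -111,1-11,111-
E = {00-0}
Petrick residual → --00, -00-, 01-1, 111-
Cover = c'd' + b'c' + a'b'd' + a'bd + abc  |cover|=5

5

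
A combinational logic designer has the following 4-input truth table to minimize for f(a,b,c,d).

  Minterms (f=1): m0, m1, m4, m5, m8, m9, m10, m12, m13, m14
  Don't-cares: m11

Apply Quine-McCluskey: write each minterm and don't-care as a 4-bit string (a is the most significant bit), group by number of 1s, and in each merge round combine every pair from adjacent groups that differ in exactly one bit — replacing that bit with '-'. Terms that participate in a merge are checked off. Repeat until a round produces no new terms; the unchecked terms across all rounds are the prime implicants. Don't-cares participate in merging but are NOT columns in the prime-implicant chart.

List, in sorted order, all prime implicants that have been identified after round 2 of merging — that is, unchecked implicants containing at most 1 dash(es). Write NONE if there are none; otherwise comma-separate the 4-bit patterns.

Round 0: 0000✓ 0001✓ 0100✓ 0101✓ 1000✓ 1001✓ 1010✓ 1011✓ 1100✓ 1101✓ 1110✓
Round 1: -000✓ -001✓ -100✓ -101✓ 0-00✓ 0-01✓ 000-✓ 010-✓ 1-00✓ 1-01✓ 1-10✓ 10-0✓ 10-1✓ 100-✓ 101-✓ 11-0✓ 110-✓
Round 2: --00✓ --01✓ -00-✓ -10-✓ 0-0-✓ 1--0 1-0-✓ 10--
Round 3: --0-
PIs = {--0-, 1--0, 10--}

NONE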